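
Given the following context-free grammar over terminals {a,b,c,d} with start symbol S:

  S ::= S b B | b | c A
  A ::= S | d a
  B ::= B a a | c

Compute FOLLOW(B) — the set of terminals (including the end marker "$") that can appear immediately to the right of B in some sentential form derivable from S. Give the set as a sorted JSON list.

FIRST iteration:
[1]
  A via A→d a: +{d}
  B via B→c: +{c}
  S via S→b: +{b}
  S via S→c A: +{c}
  FIRST(S)={b,c}  FIRST(A)={d}  FIRST(B)={c}
[2]
  A via A→S: +{b,c}
  FIRST(S)={b,c}  FIRST(A)={b,c,d}  FIRST(B)={c}
[3] done
  FIRST(S)={b,c}  FIRST(A)={b,c,d}  FIRST(B)={c}

Compute FOLLOW by fixpoint:
FOLLOW(S) := {$}
[1]
  B→B a a: FOLLOW(B) ⊇ FIRST(a) = {a}; new: +{a}
  S→S b B: FOLLOW(S) ⊇ FIRST(b) = {b}; new: +{b}
  S→S b B: FOLLOW(B) ⊇ FOLLOW(S) ⊇ {$,b}; new: +{$,b}
  S→c A: FOLLOW(A) ⊇ FOLLOW(S) ⊇ {$,b}; new: +{$,b}
  FOLLOW[S]={$,b}  FOLLOW[A]={$,b}  FOLLOW[B]={$,a,b}
[2] done
  FOLLOW[S]={$,b}  FOLLOW[A]={$,b}  FOLLOW[B]={$,a,b}

FOLLOW(B) = ["$", "a", "b"]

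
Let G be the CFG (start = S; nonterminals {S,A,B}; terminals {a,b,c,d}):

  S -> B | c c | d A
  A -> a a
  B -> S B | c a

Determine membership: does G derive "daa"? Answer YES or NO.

Convert to CNF:
  S -> S B | T1 T0 | T1 T1 | T2 A
  A -> T0 T0
  B -> S B | T1 T0
  T0 -> a
  T1 -> c
  T2 -> d

CYK fill:
  cell(0,0) d: {T2}  orig:{}
  cell(1,1) a: {T0}  orig:{}
  cell(2,2) a: {T0}  orig:{}
  cell(0,1) da: ∅
  cell(1,2) aa: {A}
  cell(0,2) daa: {S}

S ∈ T[0,2] ⇒ YES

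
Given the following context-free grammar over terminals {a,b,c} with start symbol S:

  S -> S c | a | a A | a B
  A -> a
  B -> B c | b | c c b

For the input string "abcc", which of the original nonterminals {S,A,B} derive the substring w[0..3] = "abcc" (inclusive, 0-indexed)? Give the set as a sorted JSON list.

CNF form of G:
  S -> S T0 | T2 A | T2 B | a
  A -> a
  B -> B T0 | T0 X3 | b
  T0 -> c
  T1 -> b
  T2 -> a
  X3 -> T0 T1

Fill CYK table bottom-up — only the sub-triangle for w[0..3]:
  T[0,0] 'a' = {A,S,T2}  orig:{A,S}
  T[1,1] 'b' = {B,T1}  orig:{B}
  T[2,2] 'c' = {T0}  orig:{}
  T[3,3] 'c' = {T0}  orig:{}
  T[0,1] 'ab' = {S}
  T[1,2] 'bc' = {B}
  T[2,3] 'cc' = ∅
  T[0,2] 'abc' = {S}
  T[1,3] 'bcc' = {B}
  T[0,3] 'abcc' = {S}

Original NTs in T[0,3] deriving "abcc": ["S"]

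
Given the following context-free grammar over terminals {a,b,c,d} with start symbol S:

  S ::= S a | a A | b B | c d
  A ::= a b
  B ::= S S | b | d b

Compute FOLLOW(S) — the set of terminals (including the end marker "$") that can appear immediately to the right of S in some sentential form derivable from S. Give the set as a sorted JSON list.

Compute FIRST by fixpoint:
pass 1:
  A via A→a b: +{a}
  B via B→b: +{b}
  B via B→d b: +{d}
  S via S→a A: +{a}
  S via S→b B: +{b}
  S via S→c d: +{c}
  FIRST(S)={a,b,c}  FIRST(A)={a}  FIRST(B)={b,d}
pass 2:
  B via B→S S: +{a,c}
  FIRST(S)={a,b,c}  FIRST(A)={a}  FIRST(B)={a,b,c,d}
pass 3: (stable)
  FIRST(S)={a,b,c}  FIRST(A)={a}  FIRST(B)={a,b,c,d}

FOLLOW sets:
FOLLOW(S) := {$}
round 1:
  B→S S: FOLLOW(S) ⊇ FIRST(S) = {a,b,c}; new: +{a,b,c}
  S→a A: FOLLOW(A) ⊇ FOLLOW(S) ⊇ {$,a,b,c}; new: +{$,a,b,c}
  S→b B: FOLLOW(B) ⊇ FOLLOW(S) ⊇ {$,a,b,c}; new: +{$,a,b,c}
  S: {$,a,b,c}  A: {$,a,b,c}  B: {$,a,b,c}
round 2: — fixpoint
  S: {$,a,b,c}  A: {$,a,b,c}  B: {$,a,b,c}

FOLLOW(S) = ["$", "a", "b", "c"]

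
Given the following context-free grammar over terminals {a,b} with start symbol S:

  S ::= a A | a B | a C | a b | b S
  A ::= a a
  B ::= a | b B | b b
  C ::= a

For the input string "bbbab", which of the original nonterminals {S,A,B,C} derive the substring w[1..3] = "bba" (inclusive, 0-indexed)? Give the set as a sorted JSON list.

Convert to CNF:
  S -> T0 A | T0 B | T0 C | T0 T1 | T1 S
  A -> T0 T0
  B -> T1 B | T1 T1 | a
  C -> a
  T0 -> a
  T1 -> b

CYK fill, restricted to cells inside w[1..3]:
  T[1,1] 'b' = {T1}  orig:{}
  T[2,2] 'b' = {T1}  orig:{}
  T[3,3] 'a' = {B,C,T0}  orig:{B,C}
  T[1,2] 'bb' = {B}
  T[2,3] 'ba' = {B}
  T[1,3] 'bba' = {B}

Original NTs in T[1,3] deriving "bba": ["B"]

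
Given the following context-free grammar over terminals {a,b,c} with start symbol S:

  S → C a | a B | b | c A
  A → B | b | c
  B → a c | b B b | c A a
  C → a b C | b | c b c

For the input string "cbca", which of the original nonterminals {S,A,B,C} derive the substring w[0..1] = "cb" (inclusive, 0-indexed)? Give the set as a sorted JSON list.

Convert to CNF:
  S -> C T0 | T0 B | T1 A | b
  A -> T0 T1 | T1 X4 | T2 X3 | b | c
  B -> T0 T1 | T1 X6 | T2 X5
  C -> T0 X7 | T1 X8 | b
  T0 -> a
  T1 -> c
  T2 -> b
  X3 -> B T2
  X4 -> A T0
  X5 -> B T2
  X6 -> A T0
  X7 -> T2 C
  X8 -> T2 T1

CYK table (by increasing span), restricted to cells inside w[0..1]:
  [0..0]={A,T1}  "c"  orig:{A}
  [1..1]={A,C,S,T2}  "b"  orig:{A,C,S}
  [0..1]={S}  "cb"

Original NTs in T[0,1] deriving "cb": ["S"]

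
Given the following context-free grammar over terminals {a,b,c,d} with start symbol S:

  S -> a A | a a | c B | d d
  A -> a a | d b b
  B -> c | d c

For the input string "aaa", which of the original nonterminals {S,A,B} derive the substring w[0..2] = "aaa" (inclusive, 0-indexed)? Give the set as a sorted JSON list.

CNF form of G:
  S -> T0 A | T0 T0 | T1 T1 | T3 B
  A -> T0 T0 | T1 X4
  B -> T1 T3 | c
  T0 -> a
  T1 -> d
  T2 -> b
  T3 -> c
  X4 -> T2 T2

Fill CYK table bottom-up (cells [i..j] with 0 ≤ i ≤ j ≤ 2 only):
  cell(0,0) a: {T0}  orig:{}
  cell(1,1) a: {T0}  orig:{}
  cell(2,2) a: {T0}  orig:{}
  cell(0,1) aa: {A,S}
  cell(1,2) aa: {A,S}
  cell(0,2) aaa: {S}

Original NTs in T[0,2] deriving "aaa": ["S"]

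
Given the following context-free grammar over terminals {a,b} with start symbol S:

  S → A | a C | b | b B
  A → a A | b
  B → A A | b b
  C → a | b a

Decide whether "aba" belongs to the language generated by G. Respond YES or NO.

CNF form of G:
  S -> T0 A | T0 C | T1 B | b
  A -> T0 A | b
  B -> A A | T1 T1
  C -> T1 T0 | a
  T0 -> a
  T1 -> b

CYK fill:
  cell(0,0) a: {C,T0}  orig:{C}
  cell(1,1) b: {A,S,T1}  orig:{A,S}
  cell(2,2) a: {C,T0}  orig:{C}
  cell(0,1) ab: {A,S}
  cell(1,2) ba: {C}
  cell(0,2) aba: {S}

S ∈ T[0,2] ⇒ YES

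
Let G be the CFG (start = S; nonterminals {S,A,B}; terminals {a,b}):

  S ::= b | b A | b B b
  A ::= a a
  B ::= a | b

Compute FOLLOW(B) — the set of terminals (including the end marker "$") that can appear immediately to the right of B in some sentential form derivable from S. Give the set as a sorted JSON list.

FIRST iteration:
[1]
  A via A→a a: +{a}
  B via B→a: +{a}
  B via B→b: +{b}
  S via S→b: +{b}
  FIRST[S]={b}  FIRST[A]={a}  FIRST[B]={a,b}
[2] (stable)
  FIRST[S]={b}  FIRST[A]={a}  FIRST[B]={a,b}

FOLLOW iteration:
initialize: $ ∈ FOLLOW(S)
[1]
  S→b A: FOLLOW(A) ⊇ FOLLOW(S) ⊇ {$}; new: +{$}
  S→b B b: FOLLOW(B) ⊇ FIRST(b) = {b}; new: +{b}
  FOLLOW(S)={$}  FOLLOW(A)={$}  FOLLOW(B)={b}
[2] — fixpoint
  FOLLOW(S)={$}  FOLLOW(A)={$}  FOLLOW(B)={b}

FOLLOW(B) = ["b"]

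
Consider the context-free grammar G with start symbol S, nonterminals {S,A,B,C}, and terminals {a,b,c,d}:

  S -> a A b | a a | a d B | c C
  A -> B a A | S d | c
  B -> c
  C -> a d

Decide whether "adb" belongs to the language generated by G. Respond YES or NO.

CNF form of G:
  S -> T0 T0 | T0 X5 | T0 X6 | T3 C
  A -> B X4 | S T1 | c
  B -> c
  C -> T0 T1
  T0 -> a
  T1 -> d
  T2 -> b
  T3 -> c
  X4 -> T0 A
  X5 -> A T2
  X6 -> T1 B

CYK table (by increasing span):
  cell(0,0) a: {T0}  orig:{}
  cell(1,1) d: {T1}  orig:{}
  cell(2,2) b: {T2}  orig:{}
  cell(0,1) ad: {C}
  cell(1,2) db: ∅
  cell(0,2) adb: ∅

S ∉ T[0,2] ⇒ NO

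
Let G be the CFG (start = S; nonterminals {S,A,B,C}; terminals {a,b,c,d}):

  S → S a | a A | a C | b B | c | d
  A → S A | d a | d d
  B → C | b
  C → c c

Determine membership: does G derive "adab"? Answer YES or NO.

Convert to CNF:
  S -> S T1 | T1 A | T1 C | T3 B | c | d
  A -> S A | T0 T0 | T0 T1
  B -> T2 T2 | b
  C -> T2 T2
  T0 -> d
  T1 -> a
  T2 -> c
  T3 -> b

Fill CYK table bottom-up:
  [0..0]={T1}  "a"  orig:{}
  [1..1]={S,T0}  "d"  orig:{S}
  [2..2]={T1}  "a"  orig:{}
  [3..3]={B,T3}  "b"  orig:{B}
  [0..1]=∅  "ad"
  [1..2]={A,S}  "da"
  [2..3]=∅  "ab"
  [0..2]={S}  "ada"
  [1..3]=∅  "dab"
  [0..3]=∅  "adab"

S ∉ T[0,3] ⇒ NO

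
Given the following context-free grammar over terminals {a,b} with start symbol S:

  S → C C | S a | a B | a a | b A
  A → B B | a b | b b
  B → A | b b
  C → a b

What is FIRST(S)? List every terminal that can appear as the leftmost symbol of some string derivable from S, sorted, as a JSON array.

Compute FIRST by fixpoint:
round 1:
  A via A→a b: +{a}
  A via A→b b: +{b}
  B via B→A: +{a,b}
  C via C→a b: +{a}
  S via S→C C: +{a}
  S via S→b A: +{b}
  S: {a,b}  A: {a,b}  B: {a,b}  C: {a}
round 2: — fixpoint
  S: {a,b}  A: {a,b}  B: {a,b}  C: {a}

FIRST(S) = ["a", "b"]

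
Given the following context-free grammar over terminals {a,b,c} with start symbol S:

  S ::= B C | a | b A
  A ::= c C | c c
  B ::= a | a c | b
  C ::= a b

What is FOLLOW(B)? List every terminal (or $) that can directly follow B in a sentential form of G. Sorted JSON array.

FIRST iteration:
pass 1:
  A via A→c C: +{c}
  B via B→a: +{a}
  B via B→b: +{b}
  C via C→a b: +{a}
  S via S→B C: +{a,b}
  FIRST(S)={a,b}  FIRST(A)={c}  FIRST(B)={a,b}  FIRST(C)={a}
pass 2: — fixpoint
  FIRST(S)={a,b}  FIRST(A)={c}  FIRST(B)={a,b}  FIRST(C)={a}

FOLLOW sets:
initialize: $ ∈ FOLLOW(S)
iter 1:
  S→B C: FOLLOW(B) ⊇ FIRST(C) = {a}; new: +{a}
  S→B C: FOLLOW(C) ⊇ FOLLOW(S) ⊇ {$}; new: +{$}
  S→b A: FOLLOW(A) ⊇ FOLLOW(S) ⊇ {$}; new: +{$}
  FOLLOW(S)={$}  FOLLOW(A)={$}  FOLLOW(B)={a}  FOLLOW(C)={$}
iter 2: done
  FOLLOW(S)={$}  FOLLOW(A)={$}  FOLLOW(B)={a}  FOLLOW(C)={$}

FOLLOW(B) = ["a"]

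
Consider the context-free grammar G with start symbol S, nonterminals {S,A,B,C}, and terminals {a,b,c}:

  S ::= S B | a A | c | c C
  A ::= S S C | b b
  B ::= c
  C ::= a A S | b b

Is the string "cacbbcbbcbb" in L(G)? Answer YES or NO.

CNF form of G:
  S -> S B | T1 A | T2 C | c
  A -> S X3 | T0 T0
  B -> c
  C -> T0 T0 | T1 X4
  T0 -> b
  T1 -> a
  T2 -> c
  X3 -> S C
  X4 -> A S

Fill CYK table bottom-up:
  T[0,0] 'c' = {B,S,T2}  orig:{B,S}
  T[1,1] 'a' = {T1}  orig:{}
  T[2,2] 'c' = {B,S,T2}  orig:{B,S}
  T[3,3] 'b' = {T0}  orig:{}
  T[4,4] 'b' = {T0}  orig:{}
  T[5,5] 'c' = {B,S,T2}  orig:{B,S}
  T[6,6] 'b' = {T0}  orig:{}
  T[7,7] 'b' = {T0}  orig:{}
  T[8,8] 'c' = {B,S,T2}  orig:{B,S}
  T[9,9] 'b' = {T0}  orig:{}
  T[10,10] 'b' = {T0}  orig:{}
  T[0,1] 'ca' = ∅
  T[1,2] 'ac' = ∅
  T[2,3] 'cb' = ∅
  T[3,4] 'bb' = {A,C}
  T[4,5] 'bc' = ∅
  T[5,6] 'cb' = ∅
  T[6,7] 'bb' = {A,C}
  T[7,8] 'bc' = ∅
  T[8,9] 'cb' = ∅
  T[9,10] 'bb' = {A,C}
  T[0,2] 'cac' = ∅
  T[1,3] 'acb' = ∅
  T[2,4] 'cbb' = {S,X3}  orig:{S}
  T[3,5] 'bbc' = {X4}  orig:{}
  T[4,6] 'bcb' = ∅
  T[5,7] 'cbb' = {S,X3}  orig:{S}
  T[6,8] 'bbc' = {X4}  orig:{}
  T[7,9] 'bcb' = ∅
  T[8,10] 'cbb' = {S,X3}  orig:{S}
  T[0,3] 'cacb' = ∅
  T[1,4] 'acbb' = ∅
  T[2,5] 'cbbc' = {S}
  T[3,6] 'bbcb' = ∅
  T[4,7] 'bcbb' = ∅
  T[5,8] 'cbbc' = {S}
  T[6,9] 'bbcb' = ∅
  T[7,10] 'bcbb' = ∅
  T[0,4] 'cacbb' = ∅
  T[1,5] 'acbbc' = ∅
  T[2,6] 'cbbcb' = ∅
  T[3,7] 'bbcbb' = {X4}  orig:{}
  T[4,8] 'bcbbc' = ∅
  T[5,9] 'cbbcb' = ∅
  T[6,10] 'bbcbb' = {X4}  orig:{}
  T[0,5] 'cacbbc' = ∅
  T[1,6] 'acbbcb' = ∅
  T[2,7] 'cbbcbb' = {A,X3}  orig:{A}
  T[3,8] 'bbcbbc' = {X4}  orig:{}
  T[4,9] 'bcbbcb' = ∅
  T[5,10] 'cbbcbb' = {A,X3}  orig:{A}
  T[0,6] 'cacbbcb' = ∅
  T[1,7] 'acbbcbb' = {S}
  T[2,8] 'cbbcbbc' = {X4}  orig:{}
  T[3,9] 'bbcbbcb' = ∅
  T[4,10] 'bcbbcbb' = ∅
  T[0,7] 'cacbbcbb' = ∅
  T[1,8] 'acbbcbbc' = {C,S}
  T[2,9] 'cbbcbbcb' = ∅
  T[3,10] 'bbcbbcbb' = ∅
  T[0,8] 'cacbbcbbc' = {S,X3}  orig:{S}
  T[1,9] 'acbbcbbcb' = ∅
  T[2,10] 'cbbcbbcbb' = {A,X4}  orig:{A}
  T[0,9] 'cacbbcbbcb' = ∅
  T[1,10] 'acbbcbbcbb' = {A,C,S,X3}  orig:{A,C,S}
  T[0,10] 'cacbbcbbcbb' = {A,S,X3}  orig:{A,S}

S ∈ T[0,10] ⇒ YES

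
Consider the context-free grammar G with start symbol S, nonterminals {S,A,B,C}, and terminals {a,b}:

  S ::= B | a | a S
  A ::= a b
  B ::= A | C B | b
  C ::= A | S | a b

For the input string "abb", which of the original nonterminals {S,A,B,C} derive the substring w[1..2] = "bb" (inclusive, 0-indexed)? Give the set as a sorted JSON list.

CNF form of G:
  S -> C B | T0 S | T0 T1 | a | b
  A -> T0 T1
  B -> C B | T0 T1 | b
  C -> C B | T0 S | T0 T1 | a | b
  T0 -> a
  T1 -> b

CYK table (by increasing span), restricted to cells inside w[1..2]:
  cell(1,1) b: {B,C,S,T1}  orig:{B,C,S}
  cell(2,2) b: {B,C,S,T1}  orig:{B,C,S}
  cell(1,2) bb: {B,C,S}

Original NTs in T[1,2] deriving "bb": ["B", "C", "S"]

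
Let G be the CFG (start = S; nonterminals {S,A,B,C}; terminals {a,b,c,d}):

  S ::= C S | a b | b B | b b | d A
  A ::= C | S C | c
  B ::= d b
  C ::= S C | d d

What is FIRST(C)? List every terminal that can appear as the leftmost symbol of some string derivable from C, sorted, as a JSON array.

Compute FIRST by fixpoint:
[1]
  A via A→c: +{c}
  B via B→d b: +{d}
  C via C→d d: +{d}
  S via S→C S: +{d}
  S via S→a b: +{a}
  S via S→b B: +{b}
  FIRST[S]={a,b,d}  FIRST[A]={c}  FIRST[B]={d}  FIRST[C]={d}
[2]
  A via A→C: +{d}
  A via A→S C: +{a,b}
  C via C→S C: +{a,b}
  FIRST[S]={a,b,d}  FIRST[A]={a,b,c,d}  FIRST[B]={d}  FIRST[C]={a,b,d}
[3] done
  FIRST[S]={a,b,d}  FIRST[A]={a,b,c,d}  FIRST[B]={d}  FIRST[C]={a,b,d}

FIRST(C) = ["a", "b", "d"]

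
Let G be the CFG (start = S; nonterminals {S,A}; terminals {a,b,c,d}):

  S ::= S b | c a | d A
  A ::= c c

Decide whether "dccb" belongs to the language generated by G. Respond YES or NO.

Convert to CNF:
  S -> S T1 | T0 T2 | T3 A
  A -> T0 T0
  T0 -> c
  T1 -> b
  T2 -> a
  T3 -> d

Fill CYK table bottom-up:
  T[0,0] 'd' = {T3}  orig:{}
  T[1,1] 'c' = {T0}  orig:{}
  T[2,2] 'c' = {T0}  orig:{}
  T[3,3] 'b' = {T1}  orig:{}
  T[0,1] 'dc' = ∅
  T[1,2] 'cc' = {A}
  T[2,3] 'cb' = ∅
  T[0,2] 'dcc' = {S}
  T[1,3] 'ccb' = ∅
  T[0,3] 'dccb' = {S}

S ∈ T[0,3] ⇒ YES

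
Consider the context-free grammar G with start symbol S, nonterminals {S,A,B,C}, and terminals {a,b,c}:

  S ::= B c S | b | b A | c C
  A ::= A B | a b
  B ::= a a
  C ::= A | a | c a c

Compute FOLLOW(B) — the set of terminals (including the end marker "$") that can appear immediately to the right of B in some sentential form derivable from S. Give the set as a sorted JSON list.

FIRST sets, iterate to fixpoint:
pass 1:
  A via A→a b: +{a}
  B via B→a a: +{a}
  C via C→A: +{a}
  C via C→c a c: +{c}
  S via S→B c S: +{a}
  S via S→b: +{b}
  S via S→c C: +{c}
  FIRST(S)={a,b,c}  FIRST(A)={a}  FIRST(B)={a}  FIRST(C)={a,c}
pass 2: (no change)
  FIRST(S)={a,b,c}  FIRST(A)={a}  FIRST(B)={a}  FIRST(C)={a,c}

Compute FOLLOW by fixpoint:
seed FOLLOW(S) with $
iter 1:
  A→A B: FOLLOW(A) ⊇ FIRST(B) = {a}; new: +{a}
  A→A B: FOLLOW(B) ⊇ FOLLOW(A) ⊇ {a}; new: +{a}
  S→B c S: FOLLOW(B) ⊇ FIRST(c) = {c}; new: +{c}
  S→b A: FOLLOW(A) ⊇ FOLLOW(S) ⊇ {$}; new: +{$}
  S→c C: FOLLOW(C) ⊇ FOLLOW(S) ⊇ {$}; new: +{$}
  FOLLOW[S]={$}  FOLLOW[A]={$,a}  FOLLOW[B]={a,c}  FOLLOW[C]={$}
iter 2:
  A→A B: FOLLOW(B) ⊇ FOLLOW(A) ⊇ {$,a}; new: +{$}
  FOLLOW[S]={$}  FOLLOW[A]={$,a}  FOLLOW[B]={$,a,c}  FOLLOW[C]={$}
iter 3: (no change)
  FOLLOW[S]={$}  FOLLOW[A]={$,a}  FOLLOW[B]={$,a,c}  FOLLOW[C]={$}

FOLLOW(B) = ["$", "a", "c"]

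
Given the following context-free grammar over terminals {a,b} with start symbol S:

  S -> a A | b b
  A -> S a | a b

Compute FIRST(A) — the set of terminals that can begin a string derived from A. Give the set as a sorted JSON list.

FIRST sets, iterate to fixpoint:
pass 1:
  A via A→a b: +{a}
  S via S→a A: +{a}
  S via S→b b: +{b}
  S: {a,b}  A: {a}
pass 2:
  A via A→S a: +{b}
  S: {a,b}  A: {a,b}
pass 3: — fixpoint
  S: {a,b}  A: {a,b}

FIRST(A) = ["a", "b"]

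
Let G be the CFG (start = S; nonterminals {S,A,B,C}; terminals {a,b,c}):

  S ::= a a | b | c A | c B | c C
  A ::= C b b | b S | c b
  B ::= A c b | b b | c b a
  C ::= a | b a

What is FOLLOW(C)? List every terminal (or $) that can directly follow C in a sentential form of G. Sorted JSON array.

FIRST sets, iterate to fixpoint:
round 1:
  A via A→b S: +{b}
  A via A→c b: +{c}
  B via B→A c b: +{b,c}
  C via C→a: +{a}
  C via C→b a: +{b}
  S via S→a a: +{a}
  S via S→b: +{b}
  S via S→c A: +{c}
  S: {a,b,c}  A: {b,c}  B: {b,c}  C: {a,b}
round 2:
  A via A→C b b: +{a}
  B via B→A c b: +{a}
  S: {a,b,c}  A: {a,b,c}  B: {a,b,c}  C: {a,b}
round 3: done
  S: {a,b,c}  A: {a,b,c}  B: {a,b,c}  C: {a,b}

Compute FOLLOW by fixpoint:
FOLLOW(S) := {$}
pass 1:
  A→C b b: FOLLOW(C) ⊇ FIRST(b) = {b}; new: +{b}
  B→A c b: FOLLOW(A) ⊇ FIRST(c) = {c}; new: +{c}
  S→c A: FOLLOW(A) ⊇ FOLLOW(S) ⊇ {$}; new: +{$}
  S→c B: FOLLOW(B) ⊇ FOLLOW(S) ⊇ {$}; new: +{$}
  S→c C: FOLLOW(C) ⊇ FOLLOW(S) ⊇ {$}; new: +{$}
  FOLLOW(S)={$}  FOLLOW(A)={$,c}  FOLLOW(B)={$}  FOLLOW(C)={$,b}
pass 2:
  A→b S: FOLLOW(S) ⊇ FOLLOW(A) ⊇ {$,c}; new: +{c}
  S→c B: FOLLOW(B) ⊇ FOLLOW(S) ⊇ {$,c}; new: +{c}
  S→c C: FOLLOW(C) ⊇ FOLLOW(S) ⊇ {$,c}; new: +{c}
  FOLLOW(S)={$,c}  FOLLOW(A)={$,c}  FOLLOW(B)={$,c}  FOLLOW(C)={$,b,c}
pass 3: (stable)
  FOLLOW(S)={$,c}  FOLLOW(A)={$,c}  FOLLOW(B)={$,c}  FOLLOW(C)={$,b,c}

FOLLOW(C) = ["$", "b", "c"]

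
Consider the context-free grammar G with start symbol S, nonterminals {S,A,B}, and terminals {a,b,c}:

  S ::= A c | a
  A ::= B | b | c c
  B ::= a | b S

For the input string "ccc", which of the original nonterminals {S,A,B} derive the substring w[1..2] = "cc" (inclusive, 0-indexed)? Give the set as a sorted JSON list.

Convert to CNF:
  S -> A T1 | a
  A -> T0 S | T1 T1 | a | b
  B -> T0 S | a
  T0 -> b
  T1 -> c

CYK table (by increasing span) — only the sub-triangle for w[1..2]:
  [1..1]={T1}  "c"  orig:{}
  [2..2]={T1}  "c"  orig:{}
  [1..2]={A}  "cc"

Original NTs in T[1,2] deriving "cc": ["A"]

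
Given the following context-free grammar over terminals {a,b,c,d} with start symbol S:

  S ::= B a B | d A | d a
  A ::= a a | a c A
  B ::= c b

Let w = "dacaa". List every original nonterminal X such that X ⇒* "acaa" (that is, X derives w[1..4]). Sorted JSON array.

CNF form of G:
  S -> B X5 | T3 A | T3 T0
  A -> T0 T0 | T0 X4
  B -> T1 T2
  T0 -> a
  T1 -> c
  T2 -> b
  T3 -> d
  X4 -> T1 A
  X5 -> T0 B

Fill CYK table bottom-up (cells [i..j] with 1 ≤ i ≤ j ≤ 4 only):
  T[1,1] 'a' = {T0}  orig:{}
  T[2,2] 'c' = {T1}  orig:{}
  T[3,3] 'a' = {T0}  orig:{}
  T[4,4] 'a' = {T0}  orig:{}
  T[1,2] 'ac' = ∅
  T[2,3] 'ca' = ∅
  T[3,4] 'aa' = {A}
  T[1,3] 'aca' = ∅
  T[2,4] 'caa' = {X4}  orig:{}
  T[1,4] 'acaa' = {A}

Original NTs in T[1,4] deriving "acaa": ["A"]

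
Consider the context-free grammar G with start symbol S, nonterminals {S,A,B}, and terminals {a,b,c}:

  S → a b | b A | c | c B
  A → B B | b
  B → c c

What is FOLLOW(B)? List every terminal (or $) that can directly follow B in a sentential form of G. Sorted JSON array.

FIRST sets, iterate to fixpoint:
round 1:
  A via A→b: +{b}
  B via B→c c: +{c}
  S via S→a b: +{a}
  S via S→b A: +{b}
  S via S→c: +{c}
  FIRST(S)={a,b,c}  FIRST(A)={b}  FIRST(B)={c}
round 2:
  A via A→B B: +{c}
  FIRST(S)={a,b,c}  FIRST(A)={b,c}  FIRST(B)={c}
round 3: (no change)
  FIRST(S)={a,b,c}  FIRST(A)={b,c}  FIRST(B)={c}

FOLLOW iteration:
FOLLOW(S) := {$}
round 1:
  A→B B: FOLLOW(B) ⊇ FIRST(B) = {c}; new: +{c}
  S→b A: FOLLOW(A) ⊇ FOLLOW(S) ⊇ {$}; new: +{$}
  S→c B: FOLLOW(B) ⊇ FOLLOW(S) ⊇ {$}; new: +{$}
  FOLLOW[S]={$}  FOLLOW[A]={$}  FOLLOW[B]={$,c}
round 2: — fixpoint
  FOLLOW[S]={$}  FOLLOW[A]={$}  FOLLOW[B]={$,c}

FOLLOW(B) = ["$", "c"]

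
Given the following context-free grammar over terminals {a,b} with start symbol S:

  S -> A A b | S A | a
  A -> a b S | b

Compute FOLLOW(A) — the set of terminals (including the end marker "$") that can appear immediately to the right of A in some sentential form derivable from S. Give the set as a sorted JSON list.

FIRST sets, iterate to fixpoint:
[1]
  A via A→a b S: +{a}
  A via A→b: +{b}
  S via S→A A b: +{a,b}
  FIRST[S]={a,b}  FIRST[A]={a,b}
[2] (stable)
  FIRST[S]={a,b}  FIRST[A]={a,b}

FOLLOW iteration:
initialize: $ ∈ FOLLOW(S)
round 1:
  S→A A b: FOLLOW(A) ⊇ FIRST(A) = {a,b}; new: +{a,b}
  S→S A: FOLLOW(S) ⊇ FIRST(A) = {a,b}; new: +{a,b}
  S→S A: FOLLOW(A) ⊇ FOLLOW(S) ⊇ {$,a,b}; new: +{$}
  FOLLOW(S)={$,a,b}  FOLLOW(A)={$,a,b}
round 2: (stable)
  FOLLOW(S)={$,a,b}  FOLLOW(A)={$,a,b}

FOLLOW(A) = ["$", "a", "b"]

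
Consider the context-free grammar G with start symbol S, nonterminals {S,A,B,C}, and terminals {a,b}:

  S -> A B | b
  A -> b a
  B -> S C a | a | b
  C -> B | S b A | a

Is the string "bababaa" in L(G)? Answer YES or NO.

CNF form of G:
  S -> A B | b
  A -> T0 T1
  B -> S X2 | a | b
  C -> S X3 | S X4 | a | b
  T0 -> b
  T1 -> a
  X2 -> C T1
  X3 -> C T1
  X4 -> T0 A

Fill CYK table bottom-up:
  T[0,0] 'b' = {B,C,S,T0}  orig:{B,C,S}
  T[1,1] 'a' = {B,C,T1}  orig:{B,C}
  T[2,2] 'b' = {B,C,S,T0}  orig:{B,C,S}
  T[3,3] 'a' = {B,C,T1}  orig:{B,C}
  T[4,4] 'b' = {B,C,S,T0}  orig:{B,C,S}
  T[5,5] 'a' = {B,C,T1}  orig:{B,C}
  T[6,6] 'a' = {B,C,T1}  orig:{B,C}
  T[0,1] 'ba' = {A,X2,X3}  orig:{A}
  T[1,2] 'ab' = ∅
  T[2,3] 'ba' = {A,X2,X3}  orig:{A}
  T[3,4] 'ab' = ∅
  T[4,5] 'ba' = {A,X2,X3}  orig:{A}
  T[5,6] 'aa' = {X2,X3}  orig:{}
  T[0,2] 'bab' = {S}
  T[1,3] 'aba' = ∅
  T[2,4] 'bab' = {S}
  T[3,5] 'aba' = ∅
  T[4,6] 'baa' = {B,C,S}
  T[0,3] 'baba' = ∅
  T[1,4] 'abab' = ∅
  T[2,5] 'baba' = ∅
  T[3,6] 'abaa' = ∅
  T[0,4] 'babab' = ∅
  T[1,5] 'ababa' = ∅
  T[2,6] 'babaa' = {B,C,S}
  T[0,5] 'bababa' = ∅
  T[1,6] 'ababaa' = ∅
  T[0,6] 'bababaa' = {S}

S ∈ T[0,6] ⇒ YES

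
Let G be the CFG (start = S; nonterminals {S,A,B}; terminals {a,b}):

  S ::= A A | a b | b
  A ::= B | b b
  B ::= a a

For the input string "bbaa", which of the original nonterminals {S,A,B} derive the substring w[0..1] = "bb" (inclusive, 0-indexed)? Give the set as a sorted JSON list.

Convert to CNF:
  S -> A A | T0 T1 | b
  A -> T0 T0 | T1 T1
  B -> T0 T0
  T0 -> a
  T1 -> b

Fill CYK table bottom-up — only the sub-triangle for w[0..1]:
  cell(0,0) b: {S,T1}  orig:{S}
  cell(1,1) b: {S,T1}  orig:{S}
  cell(0,1) bb: {A}

Original NTs in T[0,1] deriving "bb": ["A"]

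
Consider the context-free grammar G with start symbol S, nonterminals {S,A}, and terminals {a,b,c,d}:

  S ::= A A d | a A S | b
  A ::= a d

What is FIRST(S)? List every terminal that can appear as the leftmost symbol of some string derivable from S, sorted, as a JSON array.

FIRST sets, iterate to fixpoint:
iter 1:
  A via A→a d: +{a}
  S via S→A A d: +{a}
  S via S→b: +{b}
  FIRST(S)={a,b}  FIRST(A)={a}
iter 2: (no change)
  FIRST(S)={a,b}  FIRST(A)={a}

FIRST(S) = ["a", "b"]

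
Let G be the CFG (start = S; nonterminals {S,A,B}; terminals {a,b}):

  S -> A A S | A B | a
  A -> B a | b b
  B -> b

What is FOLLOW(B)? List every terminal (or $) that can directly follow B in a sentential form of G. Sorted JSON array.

FIRST sets, iterate to fixpoint:
round 1:
  A via A→b b: +{b}
  B via B→b: +{b}
  S via S→A A S: +{b}
  S via S→a: +{a}
  FIRST(S)={a,b}  FIRST(A)={b}  FIRST(B)={b}
round 2: — fixpoint
  FIRST(S)={a,b}  FIRST(A)={b}  FIRST(B)={b}

Compute FOLLOW by fixpoint:
FOLLOW(S) := {$}
pass 1:
  A→B a: FOLLOW(B) ⊇ FIRST(a) = {a}; new: +{a}
  S→A A S: FOLLOW(A) ⊇ FIRST(A) = {b}; new: +{b}
  S→A A S: FOLLOW(A) ⊇ FIRST(S) = {a,b}; new: +{a}
  S→A B: FOLLOW(B) ⊇ FOLLOW(S) ⊇ {$}; new: +{$}
  S: {$}  A: {a,b}  B: {$,a}
pass 2: — fixpoint
  S: {$}  A: {a,b}  B: {$,a}

FOLLOW(B) = ["$", "a"]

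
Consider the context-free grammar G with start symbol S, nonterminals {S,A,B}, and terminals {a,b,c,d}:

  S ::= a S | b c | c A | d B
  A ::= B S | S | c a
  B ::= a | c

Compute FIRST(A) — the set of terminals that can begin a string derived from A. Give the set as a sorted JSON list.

FIRST iteration:
iter 1:
  A via A→c a: +{c}
  B via B→a: +{a}
  B via B→c: +{c}
  S via S→a S: +{a}
  S via S→b c: +{b}
  S via S→c A: +{c}
  S via S→d B: +{d}
  FIRST(S)={a,b,c,d}  FIRST(A)={c}  FIRST(B)={a,c}
iter 2:
  A via A→B S: +{a}
  A via A→S: +{b,d}
  FIRST(S)={a,b,c,d}  FIRST(A)={a,b,c,d}  FIRST(B)={a,c}
iter 3: (no change)
  FIRST(S)={a,b,c,d}  FIRST(A)={a,b,c,d}  FIRST(B)={a,c}

FIRST(A) = ["a", "b", "c", "d"]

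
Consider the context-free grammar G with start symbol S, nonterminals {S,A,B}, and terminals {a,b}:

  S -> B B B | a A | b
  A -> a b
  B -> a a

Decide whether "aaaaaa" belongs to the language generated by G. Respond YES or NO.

CNF form of G:
  S -> B X2 | T0 A | b
  A -> T0 T1
  B -> T0 T0
  T0 -> a
  T1 -> b
  X2 -> B B

CYK table (by increasing span):
  [0..0]={T0}  "a"  orig:{}
  [1..1]={T0}  "a"  orig:{}
  [2..2]={T0}  "a"  orig:{}
  [3..3]={T0}  "a"  orig:{}
  [4..4]={T0}  "a"  orig:{}
  [5..5]={T0}  "a"  orig:{}
  [0..1]={B}  "aa"
  [1..2]={B}  "aa"
  [2..3]={B}  "aa"
  [3..4]={B}  "aa"
  [4..5]={B}  "aa"
  [0..2]=∅  "aaa"
  [1..3]=∅  "aaa"
  [2..4]=∅  "aaa"
  [3..5]=∅  "aaa"
  [0..3]={X2}  "aaaa"  orig:{}
  [1..4]={X2}  "aaaa"  orig:{}
  [2..5]={X2}  "aaaa"  orig:{}
  [0..4]=∅  "aaaaa"
  [1..5]=∅  "aaaaa"
  [0..5]={S}  "aaaaaa"

S ∈ T[0,5] ⇒ YES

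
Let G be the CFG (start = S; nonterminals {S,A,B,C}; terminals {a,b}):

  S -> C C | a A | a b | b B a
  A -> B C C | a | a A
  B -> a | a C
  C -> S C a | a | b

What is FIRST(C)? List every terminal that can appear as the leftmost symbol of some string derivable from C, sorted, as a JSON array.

FIRST iteration:
[1]
  A via A→a: +{a}
  B via B→a: +{a}
  C via C→a: +{a}
  C via C→b: +{b}
  S via S→C C: +{a,b}
  FIRST[S]={a,b}  FIRST[A]={a}  FIRST[B]={a}  FIRST[C]={a,b}
[2] (no change)
  FIRST[S]={a,b}  FIRST[A]={a}  FIRST[B]={a}  FIRST[C]={a,b}

FIRST(C) = ["a", "b"]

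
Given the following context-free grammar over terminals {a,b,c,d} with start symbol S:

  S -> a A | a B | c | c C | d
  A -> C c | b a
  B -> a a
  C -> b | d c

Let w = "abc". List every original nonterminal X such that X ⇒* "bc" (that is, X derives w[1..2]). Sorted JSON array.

CNF form of G:
  S -> T0 C | T2 A | T2 B | c | d
  A -> C T0 | T1 T2
  B -> T2 T2
  C -> T3 T0 | b
  T0 -> c
  T1 -> b
  T2 -> a
  T3 -> d

CYK fill, restricted to cells inside w[1..2]:
  T[1,1] 'b' = {C,T1}  orig:{C}
  T[2,2] 'c' = {S,T0}  orig:{S}
  T[1,2] 'bc' = {A}

Original NTs in T[1,2] deriving "bc": ["A"]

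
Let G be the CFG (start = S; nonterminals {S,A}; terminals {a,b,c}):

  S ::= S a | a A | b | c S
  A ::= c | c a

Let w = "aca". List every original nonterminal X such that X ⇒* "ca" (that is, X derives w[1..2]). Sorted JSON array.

Convert to CNF:
  S -> S T1 | T0 S | T1 A | b
  A -> T0 T1 | c
  T0 -> c
  T1 -> a

CYK fill — only the sub-triangle for w[1..2]:
  [1..1]={A,T0}  "c"  orig:{A}
  [2..2]={T1}  "a"  orig:{}
  [1..2]={A}  "ca"

Original NTs in T[1,2] deriving "ca": ["A"]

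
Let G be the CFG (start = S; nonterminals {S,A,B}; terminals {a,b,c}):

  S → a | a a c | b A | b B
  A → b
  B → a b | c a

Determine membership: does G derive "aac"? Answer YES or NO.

Convert to CNF:
  S -> T0 X3 | T1 A | T1 B | a
  A -> b
  B -> T0 T1 | T2 T0
  T0 -> a
  T1 -> b
  T2 -> c
  X3 -> T0 T2

Fill CYK table bottom-up:
  cell(0,0) a: {S,T0}  orig:{S}
  cell(1,1) a: {S,T0}  orig:{S}
  cell(2,2) c: {T2}  orig:{}
  cell(0,1) aa: ∅
  cell(1,2) ac: {X3}  orig:{}
  cell(0,2) aac: {S}

S ∈ T[0,2] ⇒ YES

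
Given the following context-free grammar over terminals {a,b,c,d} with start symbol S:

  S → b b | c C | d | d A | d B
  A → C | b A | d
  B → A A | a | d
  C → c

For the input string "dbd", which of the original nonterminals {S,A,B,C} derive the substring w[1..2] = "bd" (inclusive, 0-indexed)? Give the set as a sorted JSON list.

CNF form of G:
  S -> T0 T0 | T1 C | T2 A | T2 B | d
  A -> T0 A | c | d
  B -> A A | a | d
  C -> c
  T0 -> b
  T1 -> c
  T2 -> d

CYK table (by increasing span), restricted to cells inside w[1..2]:
  T[1,1] 'b' = {T0}  orig:{}
  T[2,2] 'd' = {A,B,S,T2}  orig:{A,B,S}
  T[1,2] 'bd' = {A}

Original NTs in T[1,2] deriving "bd": ["A"]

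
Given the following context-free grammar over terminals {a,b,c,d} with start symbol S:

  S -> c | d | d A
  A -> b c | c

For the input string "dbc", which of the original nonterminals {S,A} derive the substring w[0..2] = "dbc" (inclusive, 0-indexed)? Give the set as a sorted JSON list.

Convert to CNF:
  S -> T2 A | c | d
  A -> T0 T1 | c
  T0 -> b
  T1 -> c
  T2 -> d

CYK fill, restricted to cells inside w[0..2]:
  [0..0]={S,T2}  "d"  orig:{S}
  [1..1]={T0}  "b"  orig:{}
  [2..2]={A,S,T1}  "c"  orig:{A,S}
  [0..1]=∅  "db"
  [1..2]={A}  "bc"
  [0..2]={S}  "dbc"

Original NTs in T[0,2] deriving "dbc": ["S"]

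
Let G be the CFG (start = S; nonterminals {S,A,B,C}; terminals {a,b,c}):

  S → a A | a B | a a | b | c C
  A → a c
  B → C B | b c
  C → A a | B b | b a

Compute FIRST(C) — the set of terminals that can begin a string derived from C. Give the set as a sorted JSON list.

Compute FIRST by fixpoint:
[1]
  A via A→a c: +{a}
  B via B→b c: +{b}
  C via C→A a: +{a}
  C via C→B b: +{b}
  S via S→a A: +{a}
  S via S→b: +{b}
  S via S→c C: +{c}
  S: {a,b,c}  A: {a}  B: {b}  C: {a,b}
[2]
  B via B→C B: +{a}
  S: {a,b,c}  A: {a}  B: {a,b}  C: {a,b}
[3] done
  S: {a,b,c}  A: {a}  B: {a,b}  C: {a,b}

FIRST(C) = ["a", "b"]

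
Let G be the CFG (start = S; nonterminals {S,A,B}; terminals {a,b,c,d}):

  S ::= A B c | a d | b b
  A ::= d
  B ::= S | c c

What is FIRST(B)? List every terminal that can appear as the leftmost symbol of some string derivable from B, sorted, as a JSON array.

FIRST sets, iterate to fixpoint:
[1]
  A via A→d: +{d}
  B via B→c c: +{c}
  S via S→A B c: +{d}
  S via S→a d: +{a}
  S via S→b b: +{b}
  S: {a,b,d}  A: {d}  B: {c}
[2]
  B via B→S: +{a,b,d}
  S: {a,b,d}  A: {d}  B: {a,b,c,d}
[3] (no change)
  S: {a,b,d}  A: {d}  B: {a,b,c,d}

FIRST(B) = ["a", "b", "c", "d"]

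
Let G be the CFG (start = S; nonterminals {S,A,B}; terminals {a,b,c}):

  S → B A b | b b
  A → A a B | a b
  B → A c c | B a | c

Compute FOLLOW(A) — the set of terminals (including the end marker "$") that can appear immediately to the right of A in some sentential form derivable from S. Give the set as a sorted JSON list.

Compute FIRST by fixpoint:
round 1:
  A via A→a b: +{a}
  B via B→A c c: +{a}
  B via B→c: +{c}
  S via S→B A b: +{a,c}
  S via S→b b: +{b}
  FIRST(S)={a,b,c}  FIRST(A)={a}  FIRST(B)={a,c}
round 2: (stable)
  FIRST(S)={a,b,c}  FIRST(A)={a}  FIRST(B)={a,c}

FOLLOW sets:
initialize: $ ∈ FOLLOW(S)
pass 1:
  A→A a B: FOLLOW(A) ⊇ FIRST(a) = {a}; new: +{a}
  A→A a B: FOLLOW(B) ⊇ FOLLOW(A) ⊇ {a}; new: +{a}
  B→A c c: FOLLOW(A) ⊇ FIRST(c) = {c}; new: +{c}
  S→B A b: FOLLOW(A) ⊇ FIRST(b) = {b}; new: +{b}
  FOLLOW[S]={$}  FOLLOW[A]={a,b,c}  FOLLOW[B]={a}
pass 2:
  A→A a B: FOLLOW(B) ⊇ FOLLOW(A) ⊇ {a,b,c}; new: +{b,c}
  FOLLOW[S]={$}  FOLLOW[A]={a,b,c}  FOLLOW[B]={a,b,c}
pass 3: — fixpoint
  FOLLOW[S]={$}  FOLLOW[A]={a,b,c}  FOLLOW[B]={a,b,c}

FOLLOW(A) = ["a", "b", "c"]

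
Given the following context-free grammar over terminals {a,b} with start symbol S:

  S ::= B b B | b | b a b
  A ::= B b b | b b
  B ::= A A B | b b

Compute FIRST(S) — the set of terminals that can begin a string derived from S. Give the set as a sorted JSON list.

FIRST iteration:
round 1:
  A via A→b b: +{b}
  B via B→A A B: +{b}
  S via S→B b B: +{b}
  FIRST[S]={b}  FIRST[A]={b}  FIRST[B]={b}
round 2: (stable)
  FIRST[S]={b}  FIRST[A]={b}  FIRST[B]={b}

FIRST(S) = ["b"]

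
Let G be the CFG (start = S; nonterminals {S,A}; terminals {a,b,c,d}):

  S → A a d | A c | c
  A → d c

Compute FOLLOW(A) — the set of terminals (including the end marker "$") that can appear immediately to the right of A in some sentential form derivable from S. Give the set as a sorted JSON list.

FIRST iteration:
pass 1:
  A via A→d c: +{d}
  S via S→A a d: +{d}
  S via S→c: +{c}
  FIRST(S)={c,d}  FIRST(A)={d}
pass 2: (stable)
  FIRST(S)={c,d}  FIRST(A)={d}

FOLLOW iteration:
initialize: $ ∈ FOLLOW(S)
iter 1:
  S→A a d: FOLLOW(A) ⊇ FIRST(a) = {a}; new: +{a}
  S→A c: FOLLOW(A) ⊇ FIRST(c) = {c}; new: +{c}
  FOLLOW(S)={$}  FOLLOW(A)={a,c}
iter 2: — fixpoint
  FOLLOW(S)={$}  FOLLOW(A)={a,c}

FOLLOW(A) = ["a", "c"]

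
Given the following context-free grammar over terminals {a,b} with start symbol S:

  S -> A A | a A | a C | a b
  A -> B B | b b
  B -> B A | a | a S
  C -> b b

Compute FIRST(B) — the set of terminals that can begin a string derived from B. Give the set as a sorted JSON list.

FIRST sets, iterate to fixpoint:
round 1:
  A via A→b b: +{b}
  B via B→a: +{a}
  C via C→b b: +{b}
  S via S→A A: +{b}
  S via S→a A: +{a}
  FIRST[S]={a,b}  FIRST[A]={b}  FIRST[B]={a}  FIRST[C]={b}
round 2:
  A via A→B B: +{a}
  FIRST[S]={a,b}  FIRST[A]={a,b}  FIRST[B]={a}  FIRST[C]={b}
round 3: (no change)
  FIRST[S]={a,b}  FIRST[A]={a,b}  FIRST[B]={a}  FIRST[C]={b}

FIRST(B) = ["a"]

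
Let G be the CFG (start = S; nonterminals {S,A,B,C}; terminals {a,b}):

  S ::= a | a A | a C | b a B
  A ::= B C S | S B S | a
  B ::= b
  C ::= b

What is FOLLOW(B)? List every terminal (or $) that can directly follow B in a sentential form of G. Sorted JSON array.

FIRST iteration:
iter 1:
  A via A→a: +{a}
  B via B→b: +{b}
  C via C→b: +{b}
  S via S→a: +{a}
  S via S→b a B: +{b}
  S: {a,b}  A: {a}  B: {b}  C: {b}
iter 2:
  A via A→B C S: +{b}
  S: {a,b}  A: {a,b}  B: {b}  C: {b}
iter 3: — fixpoint
  S: {a,b}  A: {a,b}  B: {b}  C: {b}

FOLLOW sets:
seed FOLLOW(S) with $
pass 1:
  A→B C S: FOLLOW(B) ⊇ FIRST(C) = {b}; new: +{b}
  A→B C S: FOLLOW(C) ⊇ FIRST(S) = {a,b}; new: +{a,b}
  A→S B S: FOLLOW(S) ⊇ FIRST(B) = {b}; new: +{b}
  A→S B S: FOLLOW(B) ⊇ FIRST(S) = {a,b}; new: +{a}
  S→a A: FOLLOW(A) ⊇ FOLLOW(S) ⊇ {$,b}; new: +{$,b}
  S→a C: FOLLOW(C) ⊇ FOLLOW(S) ⊇ {$,b}; new: +{$}
  S→b a B: FOLLOW(B) ⊇ FOLLOW(S) ⊇ {$,b}; new: +{$}
  S: {$,b}  A: {$,b}  B: {$,a,b}  C: {$,a,b}
pass 2: done
  S: {$,b}  A: {$,b}  B: {$,a,b}  C: {$,a,b}

FOLLOW(B) = ["$", "a", "b"]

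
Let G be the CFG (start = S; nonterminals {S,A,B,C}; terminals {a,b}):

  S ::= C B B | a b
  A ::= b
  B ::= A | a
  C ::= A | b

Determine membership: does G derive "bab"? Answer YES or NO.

Convert to CNF:
  S -> C X2 | T0 T1
  A -> b
  B -> a | b
  C -> b
  T0 -> a
  T1 -> b
  X2 -> B B

CYK fill:
  T[0,0] 'b' = {A,B,C,T1}  orig:{A,B,C}
  T[1,1] 'a' = {B,T0}  orig:{B}
  T[2,2] 'b' = {A,B,C,T1}  orig:{A,B,C}
  T[0,1] 'ba' = {X2}  orig:{}
  T[1,2] 'ab' = {S,X2}  orig:{S}
  T[0,2] 'bab' = {S}

S ∈ T[0,2] ⇒ YES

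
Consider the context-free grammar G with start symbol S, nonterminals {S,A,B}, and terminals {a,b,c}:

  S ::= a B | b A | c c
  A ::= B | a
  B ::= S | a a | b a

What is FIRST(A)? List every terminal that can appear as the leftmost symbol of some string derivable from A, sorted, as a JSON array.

FIRST iteration:
round 1:
  A via A→a: +{a}
  B via B→a a: +{a}
  B via B→b a: +{b}
  S via S→a B: +{a}
  S via S→b A: +{b}
  S via S→c c: +{c}
  FIRST(S)={a,b,c}  FIRST(A)={a}  FIRST(B)={a,b}
round 2:
  A via A→B: +{b}
  B via B→S: +{c}
  FIRST(S)={a,b,c}  FIRST(A)={a,b}  FIRST(B)={a,b,c}
round 3:
  A via A→B: +{c}
  FIRST(S)={a,b,c}  FIRST(A)={a,b,c}  FIRST(B)={a,b,c}
round 4: — fixpoint
  FIRST(S)={a,b,c}  FIRST(A)={a,b,c}  FIRST(B)={a,b,c}

FIRST(A) = ["a", "b", "c"]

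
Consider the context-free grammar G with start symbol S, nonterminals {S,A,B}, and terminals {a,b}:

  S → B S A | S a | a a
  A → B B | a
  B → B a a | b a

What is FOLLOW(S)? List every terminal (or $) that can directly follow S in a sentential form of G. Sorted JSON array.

FIRST sets, iterate to fixpoint:
round 1:
  A via A→a: +{a}
  B via B→b a: +{b}
  S via S→B S A: +{b}
  S via S→a a: +{a}
  FIRST(S)={a,b}  FIRST(A)={a}  FIRST(B)={b}
round 2:
  A via A→B B: +{b}
  FIRST(S)={a,b}  FIRST(A)={a,b}  FIRST(B)={b}
round 3: — fixpoint
  FIRST(S)={a,b}  FIRST(A)={a,b}  FIRST(B)={b}

FOLLOW iteration:
initialize: $ ∈ FOLLOW(S)
pass 1:
  A→B B: FOLLOW(B) ⊇ FIRST(B) = {b}; new: +{b}
  B→B a a: FOLLOW(B) ⊇ FIRST(a) = {a}; new: +{a}
  S→B S A: FOLLOW(S) ⊇ FIRST(A) = {a,b}; new: +{a,b}
  S→B S A: FOLLOW(A) ⊇ FOLLOW(S) ⊇ {$,a,b}; new: +{$,a,b}
  FOLLOW[S]={$,a,b}  FOLLOW[A]={$,a,b}  FOLLOW[B]={a,b}
pass 2:
  A→B B: FOLLOW(B) ⊇ FOLLOW(A) ⊇ {$,a,b}; new: +{$}
  FOLLOW[S]={$,a,b}  FOLLOW[A]={$,a,b}  FOLLOW[B]={$,a,b}
pass 3: (no change)
  FOLLOW[S]={$,a,b}  FOLLOW[A]={$,a,b}  FOLLOW[B]={$,a,b}

FOLLOW(S) = ["$", "a", "b"]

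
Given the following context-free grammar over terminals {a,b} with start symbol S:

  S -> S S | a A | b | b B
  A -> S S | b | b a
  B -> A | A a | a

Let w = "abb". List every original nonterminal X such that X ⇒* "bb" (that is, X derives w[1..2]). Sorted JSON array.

CNF form of G:
  S -> S S | T0 B | T1 A | b
  A -> S S | T0 T1 | b
  B -> A T1 | S S | T0 T1 | a | b
  T0 -> b
  T1 -> a

Fill CYK table bottom-up, restricted to cells inside w[1..2]:
  [1..1]={A,B,S,T0}  "b"  orig:{A,B,S}
  [2..2]={A,B,S,T0}  "b"  orig:{A,B,S}
  [1..2]={A,B,S}  "bb"

Original NTs in T[1,2] deriving "bb": ["A", "B", "S"]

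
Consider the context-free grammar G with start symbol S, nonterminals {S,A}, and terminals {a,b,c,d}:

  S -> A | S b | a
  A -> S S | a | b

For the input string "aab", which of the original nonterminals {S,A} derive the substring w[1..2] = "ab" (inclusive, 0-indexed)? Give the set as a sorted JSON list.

CNF form of G:
  S -> S S | S T0 | a | b
  A -> S S | a | b
  T0 -> b

Fill CYK table bottom-up (cells [i..j] with 1 ≤ i ≤ j ≤ 2 only):
  cell(1,1) a: {A,S}
  cell(2,2) b: {A,S,T0}  orig:{A,S}
  cell(1,2) ab: {A,S}

Original NTs in T[1,2] deriving "ab": ["A", "S"]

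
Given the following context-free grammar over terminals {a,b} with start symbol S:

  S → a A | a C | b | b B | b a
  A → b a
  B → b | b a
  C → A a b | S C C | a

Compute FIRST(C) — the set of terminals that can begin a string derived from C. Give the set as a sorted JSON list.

FIRST iteration:
pass 1:
  A via A→b a: +{b}
  B via B→b: +{b}
  C via C→A a b: +{b}
  C via C→a: +{a}
  S via S→a A: +{a}
  S via S→b: +{b}
  S: {a,b}  A: {b}  B: {b}  C: {a,b}
pass 2: done
  S: {a,b}  A: {b}  B: {b}  C: {a,b}

FIRST(C) = ["a", "b"]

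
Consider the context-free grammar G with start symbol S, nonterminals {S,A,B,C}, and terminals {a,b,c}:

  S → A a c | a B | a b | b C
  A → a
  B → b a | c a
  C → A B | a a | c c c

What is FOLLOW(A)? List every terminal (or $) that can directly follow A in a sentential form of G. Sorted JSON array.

FIRST sets, iterate to fixpoint:
round 1:
  A via A→a: +{a}
  B via B→b a: +{b}
  B via B→c a: +{c}
  C via C→A B: +{a}
  C via C→c c c: +{c}
  S via S→A a c: +{a}
  S via S→b C: +{b}
  FIRST[S]={a,b}  FIRST[A]={a}  FIRST[B]={b,c}  FIRST[C]={a,c}
round 2: (no change)
  FIRST[S]={a,b}  FIRST[A]={a}  FIRST[B]={b,c}  FIRST[C]={a,c}

FOLLOW sets:
seed FOLLOW(S) with $
pass 1:
  C→A B: FOLLOW(A) ⊇ FIRST(B) = {b,c}; new: +{b,c}
  S→A a c: FOLLOW(A) ⊇ FIRST(a) = {a}; new: +{a}
  S→a B: FOLLOW(B) ⊇ FOLLOW(S) ⊇ {$}; new: +{$}
  S→b C: FOLLOW(C) ⊇ FOLLOW(S) ⊇ {$}; new: +{$}
  FOLLOW(S)={$}  FOLLOW(A)={a,b,c}  FOLLOW(B)={$}  FOLLOW(C)={$}
pass 2: (stable)
  FOLLOW(S)={$}  FOLLOW(A)={a,b,c}  FOLLOW(B)={$}  FOLLOW(C)={$}

FOLLOW(A) = ["a", "b", "c"]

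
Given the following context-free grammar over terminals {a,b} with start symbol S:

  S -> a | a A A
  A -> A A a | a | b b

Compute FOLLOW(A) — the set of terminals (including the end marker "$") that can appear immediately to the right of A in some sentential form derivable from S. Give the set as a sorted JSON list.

Compute FIRST by fixpoint:
pass 1:
  A via A→a: +{a}
  A via A→b b: +{b}
  S via S→a: +{a}
  S: {a}  A: {a,b}
pass 2: (stable)
  S: {a}  A: {a,b}

FOLLOW sets:
initialize: $ ∈ FOLLOW(S)
pass 1:
  A→A A a: FOLLOW(A) ⊇ FIRST(A) = {a,b}; new: +{a,b}
  S→a A A: FOLLOW(A) ⊇ FOLLOW(S) ⊇ {$}; new: +{$}
  FOLLOW[S]={$}  FOLLOW[A]={$,a,b}
pass 2: done
  FOLLOW[S]={$}  FOLLOW[A]={$,a,b}

FOLLOW(A) = ["$", "a", "b"]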